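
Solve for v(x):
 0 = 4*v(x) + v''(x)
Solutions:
 v(x) = C1*sin(2*x) + C2*cos(2*x)


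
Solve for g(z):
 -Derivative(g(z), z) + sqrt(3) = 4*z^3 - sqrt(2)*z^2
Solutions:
 g(z) = C1 - z^4 + sqrt(2)*z^3/3 + sqrt(3)*z


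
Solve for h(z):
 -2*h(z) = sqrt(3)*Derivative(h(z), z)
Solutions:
 h(z) = C1*exp(-2*sqrt(3)*z/3)


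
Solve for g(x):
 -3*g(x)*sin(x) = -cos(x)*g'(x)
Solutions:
 g(x) = C1/cos(x)^3


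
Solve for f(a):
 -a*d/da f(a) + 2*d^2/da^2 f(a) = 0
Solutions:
 f(a) = C1 + C2*erfi(a/2)


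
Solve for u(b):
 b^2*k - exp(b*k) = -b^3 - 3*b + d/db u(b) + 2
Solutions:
 u(b) = C1 + b^4/4 + b^3*k/3 + 3*b^2/2 - 2*b - exp(b*k)/k


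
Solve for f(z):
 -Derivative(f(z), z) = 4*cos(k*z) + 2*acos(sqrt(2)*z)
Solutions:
 f(z) = C1 - 2*z*acos(sqrt(2)*z) + sqrt(2)*sqrt(1 - 2*z^2) - 4*Piecewise((sin(k*z)/k, Ne(k, 0)), (z, True))


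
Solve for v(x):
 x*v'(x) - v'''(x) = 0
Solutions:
 v(x) = C1 + Integral(C2*airyai(x) + C3*airybi(x), x)


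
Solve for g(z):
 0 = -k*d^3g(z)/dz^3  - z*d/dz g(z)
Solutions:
 g(z) = C1 + Integral(C2*airyai(z*(-1/k)^(1/3)) + C3*airybi(z*(-1/k)^(1/3)), z)


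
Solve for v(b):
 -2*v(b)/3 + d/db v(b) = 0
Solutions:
 v(b) = C1*exp(2*b/3)


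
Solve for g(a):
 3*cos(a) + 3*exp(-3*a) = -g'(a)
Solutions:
 g(a) = C1 - 3*sin(a) + exp(-3*a)


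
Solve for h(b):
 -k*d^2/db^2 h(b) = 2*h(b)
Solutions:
 h(b) = C1*exp(-sqrt(2)*b*sqrt(-1/k)) + C2*exp(sqrt(2)*b*sqrt(-1/k))


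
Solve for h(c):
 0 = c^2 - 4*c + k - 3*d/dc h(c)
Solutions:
 h(c) = C1 + c^3/9 - 2*c^2/3 + c*k/3


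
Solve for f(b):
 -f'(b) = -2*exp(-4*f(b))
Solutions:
 f(b) = log(-I*(C1 + 8*b)^(1/4))
 f(b) = log(I*(C1 + 8*b)^(1/4))
 f(b) = log(-(C1 + 8*b)^(1/4))
 f(b) = log(C1 + 8*b)/4


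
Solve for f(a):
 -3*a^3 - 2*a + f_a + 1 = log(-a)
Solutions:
 f(a) = C1 + 3*a^4/4 + a^2 + a*log(-a) - 2*a


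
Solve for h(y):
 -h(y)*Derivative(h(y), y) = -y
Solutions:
 h(y) = -sqrt(C1 + y^2)
 h(y) = sqrt(C1 + y^2)


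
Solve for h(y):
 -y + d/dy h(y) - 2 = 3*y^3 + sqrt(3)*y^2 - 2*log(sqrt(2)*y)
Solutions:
 h(y) = C1 + 3*y^4/4 + sqrt(3)*y^3/3 + y^2/2 - 2*y*log(y) - y*log(2) + 4*y


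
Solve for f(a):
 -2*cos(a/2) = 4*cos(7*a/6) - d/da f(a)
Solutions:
 f(a) = C1 + 4*sin(a/2) + 24*sin(7*a/6)/7


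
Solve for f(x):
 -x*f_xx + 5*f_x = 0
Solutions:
 f(x) = C1 + C2*x^6


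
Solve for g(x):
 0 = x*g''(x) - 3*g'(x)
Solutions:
 g(x) = C1 + C2*x^4


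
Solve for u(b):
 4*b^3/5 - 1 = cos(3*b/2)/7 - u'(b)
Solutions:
 u(b) = C1 - b^4/5 + b + 2*sin(3*b/2)/21


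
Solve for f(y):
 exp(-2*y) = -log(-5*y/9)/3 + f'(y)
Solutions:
 f(y) = C1 + y*log(-y)/3 + y*(-2*log(3) - 1 + log(5))/3 - exp(-2*y)/2


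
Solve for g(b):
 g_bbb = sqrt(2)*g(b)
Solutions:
 g(b) = C3*exp(2^(1/6)*b) + (C1*sin(2^(1/6)*sqrt(3)*b/2) + C2*cos(2^(1/6)*sqrt(3)*b/2))*exp(-2^(1/6)*b/2)


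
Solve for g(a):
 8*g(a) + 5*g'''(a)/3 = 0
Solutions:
 g(a) = C3*exp(-2*3^(1/3)*5^(2/3)*a/5) + (C1*sin(3^(5/6)*5^(2/3)*a/5) + C2*cos(3^(5/6)*5^(2/3)*a/5))*exp(3^(1/3)*5^(2/3)*a/5)


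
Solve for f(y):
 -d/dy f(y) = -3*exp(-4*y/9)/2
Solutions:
 f(y) = C1 - 27*exp(-4*y/9)/8


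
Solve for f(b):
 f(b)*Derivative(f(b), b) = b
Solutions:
 f(b) = -sqrt(C1 + b^2)
 f(b) = sqrt(C1 + b^2)


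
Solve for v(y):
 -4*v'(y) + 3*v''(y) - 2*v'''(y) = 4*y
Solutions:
 v(y) = C1 - y^2/2 - 3*y/4 + (C2*sin(sqrt(23)*y/4) + C3*cos(sqrt(23)*y/4))*exp(3*y/4)


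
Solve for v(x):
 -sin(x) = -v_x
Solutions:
 v(x) = C1 - cos(x)


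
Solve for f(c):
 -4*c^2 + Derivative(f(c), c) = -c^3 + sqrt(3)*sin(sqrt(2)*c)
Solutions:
 f(c) = C1 - c^4/4 + 4*c^3/3 - sqrt(6)*cos(sqrt(2)*c)/2


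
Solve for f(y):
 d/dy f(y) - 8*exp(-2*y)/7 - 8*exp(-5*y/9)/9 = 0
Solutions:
 f(y) = C1 - 4*exp(-2*y)/7 - 8*exp(-5*y/9)/5


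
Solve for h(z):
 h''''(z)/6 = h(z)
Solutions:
 h(z) = C1*exp(-6^(1/4)*z) + C2*exp(6^(1/4)*z) + C3*sin(6^(1/4)*z) + C4*cos(6^(1/4)*z)


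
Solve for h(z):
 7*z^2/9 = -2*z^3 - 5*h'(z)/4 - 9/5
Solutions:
 h(z) = C1 - 2*z^4/5 - 28*z^3/135 - 36*z/25


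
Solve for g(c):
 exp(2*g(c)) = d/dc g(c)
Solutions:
 g(c) = log(-sqrt(-1/(C1 + c))) - log(2)/2
 g(c) = log(-1/(C1 + c))/2 - log(2)/2


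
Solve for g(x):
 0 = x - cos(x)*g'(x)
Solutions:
 g(x) = C1 + Integral(x/cos(x), x)


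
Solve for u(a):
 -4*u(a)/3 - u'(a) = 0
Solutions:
 u(a) = C1*exp(-4*a/3)


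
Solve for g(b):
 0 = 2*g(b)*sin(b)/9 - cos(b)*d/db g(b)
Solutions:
 g(b) = C1/cos(b)^(2/9)


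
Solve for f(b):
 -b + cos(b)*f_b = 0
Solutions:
 f(b) = C1 + Integral(b/cos(b), b)


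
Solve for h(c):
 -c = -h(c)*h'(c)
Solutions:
 h(c) = -sqrt(C1 + c^2)
 h(c) = sqrt(C1 + c^2)


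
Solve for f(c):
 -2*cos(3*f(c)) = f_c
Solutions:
 f(c) = -asin((C1 + exp(12*c))/(C1 - exp(12*c)))/3 + pi/3
 f(c) = asin((C1 + exp(12*c))/(C1 - exp(12*c)))/3


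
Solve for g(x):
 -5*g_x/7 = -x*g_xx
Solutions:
 g(x) = C1 + C2*x^(12/7)


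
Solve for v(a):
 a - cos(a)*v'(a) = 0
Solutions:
 v(a) = C1 + Integral(a/cos(a), a)


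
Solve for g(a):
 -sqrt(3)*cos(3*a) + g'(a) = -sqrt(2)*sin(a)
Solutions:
 g(a) = C1 + sqrt(3)*sin(3*a)/3 + sqrt(2)*cos(a)


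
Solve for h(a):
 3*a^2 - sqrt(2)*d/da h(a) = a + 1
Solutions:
 h(a) = C1 + sqrt(2)*a^3/2 - sqrt(2)*a^2/4 - sqrt(2)*a/2


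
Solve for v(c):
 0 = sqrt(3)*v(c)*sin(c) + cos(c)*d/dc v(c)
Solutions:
 v(c) = C1*cos(c)^(sqrt(3))


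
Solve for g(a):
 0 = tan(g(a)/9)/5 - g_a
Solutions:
 g(a) = -9*asin(C1*exp(a/45)) + 9*pi
 g(a) = 9*asin(C1*exp(a/45))


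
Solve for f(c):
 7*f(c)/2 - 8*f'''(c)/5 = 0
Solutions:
 f(c) = C3*exp(2^(2/3)*35^(1/3)*c/4) + (C1*sin(2^(2/3)*sqrt(3)*35^(1/3)*c/8) + C2*cos(2^(2/3)*sqrt(3)*35^(1/3)*c/8))*exp(-2^(2/3)*35^(1/3)*c/8)


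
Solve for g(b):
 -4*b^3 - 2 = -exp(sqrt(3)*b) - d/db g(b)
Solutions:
 g(b) = C1 + b^4 + 2*b - sqrt(3)*exp(sqrt(3)*b)/3


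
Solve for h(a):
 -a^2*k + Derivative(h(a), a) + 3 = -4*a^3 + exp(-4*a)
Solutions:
 h(a) = C1 - a^4 + a^3*k/3 - 3*a - exp(-4*a)/4


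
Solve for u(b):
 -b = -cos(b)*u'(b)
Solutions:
 u(b) = C1 + Integral(b/cos(b), b)


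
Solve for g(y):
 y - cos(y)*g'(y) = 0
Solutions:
 g(y) = C1 + Integral(y/cos(y), y)


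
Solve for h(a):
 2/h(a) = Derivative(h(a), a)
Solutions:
 h(a) = -sqrt(C1 + 4*a)
 h(a) = sqrt(C1 + 4*a)


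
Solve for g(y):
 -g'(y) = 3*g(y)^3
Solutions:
 g(y) = -sqrt(2)*sqrt(-1/(C1 - 3*y))/2
 g(y) = sqrt(2)*sqrt(-1/(C1 - 3*y))/2


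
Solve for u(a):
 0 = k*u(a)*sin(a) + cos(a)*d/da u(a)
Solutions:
 u(a) = C1*exp(k*log(cos(a)))


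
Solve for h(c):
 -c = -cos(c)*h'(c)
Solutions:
 h(c) = C1 + Integral(c/cos(c), c)


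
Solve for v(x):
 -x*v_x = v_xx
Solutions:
 v(x) = C1 + C2*erf(sqrt(2)*x/2)


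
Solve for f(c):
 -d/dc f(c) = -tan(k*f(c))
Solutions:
 f(c) = Piecewise((-asin(exp(C1*k + c*k))/k + pi/k, Ne(k, 0)), (nan, True))
 f(c) = Piecewise((asin(exp(C1*k + c*k))/k, Ne(k, 0)), (nan, True))


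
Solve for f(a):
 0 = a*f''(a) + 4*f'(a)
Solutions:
 f(a) = C1 + C2/a^3


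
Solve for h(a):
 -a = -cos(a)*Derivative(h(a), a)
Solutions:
 h(a) = C1 + Integral(a/cos(a), a)


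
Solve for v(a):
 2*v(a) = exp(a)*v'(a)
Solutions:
 v(a) = C1*exp(-2*exp(-a))


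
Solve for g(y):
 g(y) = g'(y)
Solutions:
 g(y) = C1*exp(y)


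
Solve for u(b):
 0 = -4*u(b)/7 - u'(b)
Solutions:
 u(b) = C1*exp(-4*b/7)


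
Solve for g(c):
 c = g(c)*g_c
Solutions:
 g(c) = -sqrt(C1 + c^2)
 g(c) = sqrt(C1 + c^2)


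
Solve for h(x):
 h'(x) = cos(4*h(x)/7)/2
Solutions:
 -x/2 - 7*log(sin(4*h(x)/7) - 1)/8 + 7*log(sin(4*h(x)/7) + 1)/8 = C1


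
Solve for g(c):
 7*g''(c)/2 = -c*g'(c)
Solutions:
 g(c) = C1 + C2*erf(sqrt(7)*c/7)


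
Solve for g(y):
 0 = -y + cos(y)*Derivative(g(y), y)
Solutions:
 g(y) = C1 + Integral(y/cos(y), y)


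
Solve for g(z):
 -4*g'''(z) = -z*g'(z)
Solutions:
 g(z) = C1 + Integral(C2*airyai(2^(1/3)*z/2) + C3*airybi(2^(1/3)*z/2), z)


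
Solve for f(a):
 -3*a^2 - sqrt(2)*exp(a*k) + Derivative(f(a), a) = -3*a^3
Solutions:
 f(a) = C1 - 3*a^4/4 + a^3 + sqrt(2)*exp(a*k)/k


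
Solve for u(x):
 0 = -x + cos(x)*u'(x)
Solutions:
 u(x) = C1 + Integral(x/cos(x), x)


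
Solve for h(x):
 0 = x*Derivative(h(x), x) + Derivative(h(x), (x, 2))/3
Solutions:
 h(x) = C1 + C2*erf(sqrt(6)*x/2)


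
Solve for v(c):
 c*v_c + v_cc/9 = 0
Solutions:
 v(c) = C1 + C2*erf(3*sqrt(2)*c/2)


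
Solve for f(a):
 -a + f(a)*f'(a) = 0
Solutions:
 f(a) = -sqrt(C1 + a^2)
 f(a) = sqrt(C1 + a^2)


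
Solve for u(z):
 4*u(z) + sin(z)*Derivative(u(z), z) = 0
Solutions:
 u(z) = C1*(cos(z)^2 + 2*cos(z) + 1)/(cos(z)^2 - 2*cos(z) + 1)


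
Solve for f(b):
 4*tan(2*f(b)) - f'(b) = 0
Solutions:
 f(b) = -asin(C1*exp(8*b))/2 + pi/2
 f(b) = asin(C1*exp(8*b))/2


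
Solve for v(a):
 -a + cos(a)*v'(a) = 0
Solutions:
 v(a) = C1 + Integral(a/cos(a), a)


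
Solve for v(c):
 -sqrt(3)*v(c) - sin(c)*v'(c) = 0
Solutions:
 v(c) = C1*(cos(c) + 1)^(sqrt(3)/2)/(cos(c) - 1)^(sqrt(3)/2)


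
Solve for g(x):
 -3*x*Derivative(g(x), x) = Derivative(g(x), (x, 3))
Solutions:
 g(x) = C1 + Integral(C2*airyai(-3^(1/3)*x) + C3*airybi(-3^(1/3)*x), x)


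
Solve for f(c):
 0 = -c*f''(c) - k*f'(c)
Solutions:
 f(c) = C1 + c^(1 - re(k))*(C2*sin(log(c)*Abs(im(k))) + C3*cos(log(c)*im(k)))


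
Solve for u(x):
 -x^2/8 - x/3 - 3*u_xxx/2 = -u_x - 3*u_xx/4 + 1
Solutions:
 u(x) = C1 + C2*exp(x*(3 - sqrt(105))/12) + C3*exp(x*(3 + sqrt(105))/12) + x^3/24 + 7*x^2/96 + 81*x/64


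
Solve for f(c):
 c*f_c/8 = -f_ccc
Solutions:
 f(c) = C1 + Integral(C2*airyai(-c/2) + C3*airybi(-c/2), c)


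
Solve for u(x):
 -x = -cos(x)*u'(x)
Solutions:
 u(x) = C1 + Integral(x/cos(x), x)


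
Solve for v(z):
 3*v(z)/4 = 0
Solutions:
 v(z) = 0


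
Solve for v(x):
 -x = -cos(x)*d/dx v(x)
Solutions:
 v(x) = C1 + Integral(x/cos(x), x)


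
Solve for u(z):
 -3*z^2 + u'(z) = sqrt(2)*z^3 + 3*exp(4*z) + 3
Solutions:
 u(z) = C1 + sqrt(2)*z^4/4 + z^3 + 3*z + 3*exp(4*z)/4


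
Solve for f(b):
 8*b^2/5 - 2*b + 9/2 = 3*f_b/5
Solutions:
 f(b) = C1 + 8*b^3/9 - 5*b^2/3 + 15*b/2


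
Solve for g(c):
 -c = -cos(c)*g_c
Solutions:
 g(c) = C1 + Integral(c/cos(c), c)


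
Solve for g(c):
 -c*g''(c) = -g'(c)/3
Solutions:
 g(c) = C1 + C2*c^(4/3)


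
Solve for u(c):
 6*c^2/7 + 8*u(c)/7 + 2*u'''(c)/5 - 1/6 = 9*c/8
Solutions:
 u(c) = C3*exp(-20^(1/3)*7^(2/3)*c/7) - 3*c^2/4 + 63*c/64 + (C1*sin(20^(1/3)*sqrt(3)*7^(2/3)*c/14) + C2*cos(20^(1/3)*sqrt(3)*7^(2/3)*c/14))*exp(20^(1/3)*7^(2/3)*c/14) + 7/48


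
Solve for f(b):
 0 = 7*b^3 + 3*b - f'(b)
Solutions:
 f(b) = C1 + 7*b^4/4 + 3*b^2/2


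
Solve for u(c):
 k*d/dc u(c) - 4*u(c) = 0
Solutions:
 u(c) = C1*exp(4*c/k)


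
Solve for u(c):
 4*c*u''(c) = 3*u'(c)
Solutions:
 u(c) = C1 + C2*c^(7/4)


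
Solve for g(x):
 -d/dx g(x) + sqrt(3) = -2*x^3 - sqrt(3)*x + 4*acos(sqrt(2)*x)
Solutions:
 g(x) = C1 + x^4/2 + sqrt(3)*x^2/2 - 4*x*acos(sqrt(2)*x) + sqrt(3)*x + 2*sqrt(2)*sqrt(1 - 2*x^2)


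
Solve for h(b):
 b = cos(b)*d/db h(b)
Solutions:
 h(b) = C1 + Integral(b/cos(b), b)


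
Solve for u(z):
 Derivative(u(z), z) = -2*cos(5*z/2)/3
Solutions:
 u(z) = C1 - 4*sin(5*z/2)/15


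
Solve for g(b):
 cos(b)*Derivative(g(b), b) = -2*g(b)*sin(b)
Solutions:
 g(b) = C1*cos(b)^2


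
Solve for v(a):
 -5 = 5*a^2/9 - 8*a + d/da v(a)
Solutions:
 v(a) = C1 - 5*a^3/27 + 4*a^2 - 5*a


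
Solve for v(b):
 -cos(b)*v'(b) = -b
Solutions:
 v(b) = C1 + Integral(b/cos(b), b)


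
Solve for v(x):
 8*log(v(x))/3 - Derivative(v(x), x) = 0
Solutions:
 li(v(x)) = C1 + 8*x/3


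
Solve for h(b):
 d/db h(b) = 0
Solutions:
 h(b) = C1


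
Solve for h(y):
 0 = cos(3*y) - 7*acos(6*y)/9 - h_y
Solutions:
 h(y) = C1 - 7*y*acos(6*y)/9 + 7*sqrt(1 - 36*y^2)/54 + sin(3*y)/3


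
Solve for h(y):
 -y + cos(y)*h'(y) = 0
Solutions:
 h(y) = C1 + Integral(y/cos(y), y)


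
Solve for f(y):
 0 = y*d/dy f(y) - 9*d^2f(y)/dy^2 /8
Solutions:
 f(y) = C1 + C2*erfi(2*y/3)


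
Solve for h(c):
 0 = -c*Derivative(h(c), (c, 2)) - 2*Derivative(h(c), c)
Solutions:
 h(c) = C1 + C2/c


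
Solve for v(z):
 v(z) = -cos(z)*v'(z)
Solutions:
 v(z) = C1*sqrt(sin(z) - 1)/sqrt(sin(z) + 1)


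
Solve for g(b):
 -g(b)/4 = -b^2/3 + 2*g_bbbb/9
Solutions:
 g(b) = 4*b^2/3 + (C1*sin(2^(3/4)*sqrt(3)*b/4) + C2*cos(2^(3/4)*sqrt(3)*b/4))*exp(-2^(3/4)*sqrt(3)*b/4) + (C3*sin(2^(3/4)*sqrt(3)*b/4) + C4*cos(2^(3/4)*sqrt(3)*b/4))*exp(2^(3/4)*sqrt(3)*b/4)


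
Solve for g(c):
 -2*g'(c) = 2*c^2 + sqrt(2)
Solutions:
 g(c) = C1 - c^3/3 - sqrt(2)*c/2


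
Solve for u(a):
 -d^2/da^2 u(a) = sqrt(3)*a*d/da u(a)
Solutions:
 u(a) = C1 + C2*erf(sqrt(2)*3^(1/4)*a/2)


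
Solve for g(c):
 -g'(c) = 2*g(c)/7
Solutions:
 g(c) = C1*exp(-2*c/7)


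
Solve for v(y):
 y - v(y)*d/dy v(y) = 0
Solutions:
 v(y) = -sqrt(C1 + y^2)
 v(y) = sqrt(C1 + y^2)


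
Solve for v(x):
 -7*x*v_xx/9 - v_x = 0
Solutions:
 v(x) = C1 + C2/x^(2/7)


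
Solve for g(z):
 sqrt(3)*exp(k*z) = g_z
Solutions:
 g(z) = C1 + sqrt(3)*exp(k*z)/k


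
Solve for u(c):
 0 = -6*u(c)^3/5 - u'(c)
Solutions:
 u(c) = -sqrt(10)*sqrt(-1/(C1 - 6*c))/2
 u(c) = sqrt(10)*sqrt(-1/(C1 - 6*c))/2


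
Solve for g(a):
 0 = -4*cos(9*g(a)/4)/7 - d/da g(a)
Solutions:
 4*a/7 - 2*log(sin(9*g(a)/4) - 1)/9 + 2*log(sin(9*g(a)/4) + 1)/9 = C1


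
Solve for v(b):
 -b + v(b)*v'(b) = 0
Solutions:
 v(b) = -sqrt(C1 + b^2)
 v(b) = sqrt(C1 + b^2)


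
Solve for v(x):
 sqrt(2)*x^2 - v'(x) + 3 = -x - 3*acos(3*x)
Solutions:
 v(x) = C1 + sqrt(2)*x^3/3 + x^2/2 + 3*x*acos(3*x) + 3*x - sqrt(1 - 9*x^2)


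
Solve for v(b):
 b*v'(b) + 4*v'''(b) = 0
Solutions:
 v(b) = C1 + Integral(C2*airyai(-2^(1/3)*b/2) + C3*airybi(-2^(1/3)*b/2), b)


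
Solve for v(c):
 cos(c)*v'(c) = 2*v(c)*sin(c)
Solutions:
 v(c) = C1/cos(c)^2


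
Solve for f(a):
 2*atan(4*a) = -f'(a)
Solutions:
 f(a) = C1 - 2*a*atan(4*a) + log(16*a^2 + 1)/4


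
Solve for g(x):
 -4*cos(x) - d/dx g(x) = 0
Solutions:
 g(x) = C1 - 4*sin(x)


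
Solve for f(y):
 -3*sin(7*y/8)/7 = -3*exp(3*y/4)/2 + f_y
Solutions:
 f(y) = C1 + 2*exp(3*y/4) + 24*cos(7*y/8)/49


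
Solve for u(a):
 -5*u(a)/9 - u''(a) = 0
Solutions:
 u(a) = C1*sin(sqrt(5)*a/3) + C2*cos(sqrt(5)*a/3)


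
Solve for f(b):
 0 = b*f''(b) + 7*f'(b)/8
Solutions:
 f(b) = C1 + C2*b^(1/8)


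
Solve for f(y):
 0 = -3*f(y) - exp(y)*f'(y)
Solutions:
 f(y) = C1*exp(3*exp(-y))


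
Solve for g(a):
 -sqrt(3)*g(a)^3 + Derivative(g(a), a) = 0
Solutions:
 g(a) = -sqrt(2)*sqrt(-1/(C1 + sqrt(3)*a))/2
 g(a) = sqrt(2)*sqrt(-1/(C1 + sqrt(3)*a))/2


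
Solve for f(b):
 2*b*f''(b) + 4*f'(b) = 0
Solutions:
 f(b) = C1 + C2/b


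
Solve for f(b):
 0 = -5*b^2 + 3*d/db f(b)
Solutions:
 f(b) = C1 + 5*b^3/9


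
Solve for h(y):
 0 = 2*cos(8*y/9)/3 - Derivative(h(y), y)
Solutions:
 h(y) = C1 + 3*sin(8*y/9)/4


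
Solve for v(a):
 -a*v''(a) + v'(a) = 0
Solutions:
 v(a) = C1 + C2*a^2


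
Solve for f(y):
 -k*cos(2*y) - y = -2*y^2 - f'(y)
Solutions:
 f(y) = C1 + k*sin(2*y)/2 - 2*y^3/3 + y^2/2


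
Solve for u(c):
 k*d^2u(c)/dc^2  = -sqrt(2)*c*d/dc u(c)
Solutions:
 u(c) = C1 + C2*sqrt(k)*erf(2^(3/4)*c*sqrt(1/k)/2)


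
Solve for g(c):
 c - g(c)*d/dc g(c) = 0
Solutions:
 g(c) = -sqrt(C1 + c^2)
 g(c) = sqrt(C1 + c^2)


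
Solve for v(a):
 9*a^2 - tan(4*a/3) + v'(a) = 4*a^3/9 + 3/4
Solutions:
 v(a) = C1 + a^4/9 - 3*a^3 + 3*a/4 - 3*log(cos(4*a/3))/4


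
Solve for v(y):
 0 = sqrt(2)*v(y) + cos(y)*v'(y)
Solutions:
 v(y) = C1*(sin(y) - 1)^(sqrt(2)/2)/(sin(y) + 1)^(sqrt(2)/2)


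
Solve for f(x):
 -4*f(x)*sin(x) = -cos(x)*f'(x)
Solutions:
 f(x) = C1/cos(x)^4


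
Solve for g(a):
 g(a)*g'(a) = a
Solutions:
 g(a) = -sqrt(C1 + a^2)
 g(a) = sqrt(C1 + a^2)


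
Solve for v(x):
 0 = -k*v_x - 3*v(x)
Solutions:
 v(x) = C1*exp(-3*x/k)


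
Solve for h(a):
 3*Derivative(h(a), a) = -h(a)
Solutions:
 h(a) = C1*exp(-a/3)


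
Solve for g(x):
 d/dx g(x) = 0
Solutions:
 g(x) = C1


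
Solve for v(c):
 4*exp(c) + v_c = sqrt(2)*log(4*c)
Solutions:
 v(c) = C1 + sqrt(2)*c*log(c) + sqrt(2)*c*(-1 + 2*log(2)) - 4*exp(c)


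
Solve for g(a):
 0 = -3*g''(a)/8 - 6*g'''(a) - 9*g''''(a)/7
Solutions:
 g(a) = C1 + C2*a + C3*exp(a*(-28 + sqrt(742))/12) + C4*exp(-a*(sqrt(742) + 28)/12)


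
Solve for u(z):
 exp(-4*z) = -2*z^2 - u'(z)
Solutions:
 u(z) = C1 - 2*z^3/3 + exp(-4*z)/4


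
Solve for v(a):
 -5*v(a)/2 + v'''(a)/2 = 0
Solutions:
 v(a) = C3*exp(5^(1/3)*a) + (C1*sin(sqrt(3)*5^(1/3)*a/2) + C2*cos(sqrt(3)*5^(1/3)*a/2))*exp(-5^(1/3)*a/2)


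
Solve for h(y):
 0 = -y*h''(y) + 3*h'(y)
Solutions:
 h(y) = C1 + C2*y^4


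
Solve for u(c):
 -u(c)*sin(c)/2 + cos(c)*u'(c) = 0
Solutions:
 u(c) = C1/sqrt(cos(c))


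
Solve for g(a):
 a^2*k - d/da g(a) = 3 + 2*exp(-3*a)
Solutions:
 g(a) = C1 + a^3*k/3 - 3*a + 2*exp(-3*a)/3


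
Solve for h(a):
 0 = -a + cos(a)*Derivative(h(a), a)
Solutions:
 h(a) = C1 + Integral(a/cos(a), a)


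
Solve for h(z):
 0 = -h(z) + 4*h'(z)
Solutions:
 h(z) = C1*exp(z/4)


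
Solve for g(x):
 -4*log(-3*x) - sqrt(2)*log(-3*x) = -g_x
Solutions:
 g(x) = C1 + x*(sqrt(2) + 4)*log(-x) + x*(-4 - sqrt(2) + sqrt(2)*log(3) + 4*log(3))


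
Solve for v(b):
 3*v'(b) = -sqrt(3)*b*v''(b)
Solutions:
 v(b) = C1 + C2*b^(1 - sqrt(3))


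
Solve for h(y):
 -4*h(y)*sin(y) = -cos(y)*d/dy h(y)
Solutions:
 h(y) = C1/cos(y)^4


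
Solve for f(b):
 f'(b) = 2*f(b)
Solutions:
 f(b) = C1*exp(2*b)


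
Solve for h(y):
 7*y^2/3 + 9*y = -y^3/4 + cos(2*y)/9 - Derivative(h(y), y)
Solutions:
 h(y) = C1 - y^4/16 - 7*y^3/9 - 9*y^2/2 + sin(2*y)/18


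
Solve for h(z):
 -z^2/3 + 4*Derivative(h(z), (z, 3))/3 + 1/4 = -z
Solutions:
 h(z) = C1 + C2*z + C3*z^2 + z^5/240 - z^4/32 - z^3/32


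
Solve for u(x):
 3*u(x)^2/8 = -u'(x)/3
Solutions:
 u(x) = 8/(C1 + 9*x)


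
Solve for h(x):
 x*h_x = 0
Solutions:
 h(x) = C1


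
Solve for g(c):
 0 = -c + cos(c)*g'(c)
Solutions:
 g(c) = C1 + Integral(c/cos(c), c)


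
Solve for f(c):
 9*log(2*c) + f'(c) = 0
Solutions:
 f(c) = C1 - 9*c*log(c) - c*log(512) + 9*c


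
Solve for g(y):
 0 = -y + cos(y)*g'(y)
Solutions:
 g(y) = C1 + Integral(y/cos(y), y)


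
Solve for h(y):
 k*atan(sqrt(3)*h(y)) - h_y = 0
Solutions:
 Integral(1/atan(sqrt(3)*_y), (_y, h(y))) = C1 + k*y


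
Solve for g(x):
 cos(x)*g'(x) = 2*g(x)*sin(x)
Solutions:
 g(x) = C1/cos(x)^2


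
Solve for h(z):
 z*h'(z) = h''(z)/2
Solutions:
 h(z) = C1 + C2*erfi(z)


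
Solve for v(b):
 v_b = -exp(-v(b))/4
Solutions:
 v(b) = log(C1 - b/4)


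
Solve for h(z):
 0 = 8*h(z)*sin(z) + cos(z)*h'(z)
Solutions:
 h(z) = C1*cos(z)^8


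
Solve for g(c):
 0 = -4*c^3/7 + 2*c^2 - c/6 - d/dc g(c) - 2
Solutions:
 g(c) = C1 - c^4/7 + 2*c^3/3 - c^2/12 - 2*c


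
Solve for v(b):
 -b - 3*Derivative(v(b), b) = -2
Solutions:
 v(b) = C1 - b^2/6 + 2*b/3


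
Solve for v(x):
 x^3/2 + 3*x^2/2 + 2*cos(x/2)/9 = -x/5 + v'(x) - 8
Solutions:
 v(x) = C1 + x^4/8 + x^3/2 + x^2/10 + 8*x + 4*sin(x/2)/9


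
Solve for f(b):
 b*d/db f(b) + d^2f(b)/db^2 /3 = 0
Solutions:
 f(b) = C1 + C2*erf(sqrt(6)*b/2)


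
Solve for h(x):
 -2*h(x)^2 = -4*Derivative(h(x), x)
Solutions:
 h(x) = -2/(C1 + x)


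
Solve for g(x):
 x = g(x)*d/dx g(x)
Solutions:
 g(x) = -sqrt(C1 + x^2)
 g(x) = sqrt(C1 + x^2)


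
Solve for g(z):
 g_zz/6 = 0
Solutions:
 g(z) = C1 + C2*z


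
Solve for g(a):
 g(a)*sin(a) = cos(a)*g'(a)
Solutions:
 g(a) = C1/cos(a)


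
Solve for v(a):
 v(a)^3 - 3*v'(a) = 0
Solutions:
 v(a) = -sqrt(6)*sqrt(-1/(C1 + a))/2
 v(a) = sqrt(6)*sqrt(-1/(C1 + a))/2


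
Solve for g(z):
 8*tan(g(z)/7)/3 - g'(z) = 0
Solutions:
 g(z) = -7*asin(C1*exp(8*z/21)) + 7*pi
 g(z) = 7*asin(C1*exp(8*z/21))


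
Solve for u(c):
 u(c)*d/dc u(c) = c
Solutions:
 u(c) = -sqrt(C1 + c^2)
 u(c) = sqrt(C1 + c^2)


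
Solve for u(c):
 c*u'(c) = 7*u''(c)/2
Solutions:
 u(c) = C1 + C2*erfi(sqrt(7)*c/7)


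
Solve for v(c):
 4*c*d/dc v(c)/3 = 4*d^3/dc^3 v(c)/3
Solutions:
 v(c) = C1 + Integral(C2*airyai(c) + C3*airybi(c), c)


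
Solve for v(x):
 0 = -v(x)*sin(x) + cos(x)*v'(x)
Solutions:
 v(x) = C1/cos(x)


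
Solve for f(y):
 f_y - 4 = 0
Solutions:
 f(y) = C1 + 4*y


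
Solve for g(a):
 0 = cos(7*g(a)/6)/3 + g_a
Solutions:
 a/3 - 3*log(sin(7*g(a)/6) - 1)/7 + 3*log(sin(7*g(a)/6) + 1)/7 = C1


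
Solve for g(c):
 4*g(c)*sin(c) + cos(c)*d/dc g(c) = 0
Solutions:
 g(c) = C1*cos(c)^4


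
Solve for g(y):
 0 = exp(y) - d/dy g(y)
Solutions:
 g(y) = C1 + exp(y)


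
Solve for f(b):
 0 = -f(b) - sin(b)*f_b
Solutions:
 f(b) = C1*sqrt(cos(b) + 1)/sqrt(cos(b) - 1)


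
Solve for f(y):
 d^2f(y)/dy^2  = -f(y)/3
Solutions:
 f(y) = C1*sin(sqrt(3)*y/3) + C2*cos(sqrt(3)*y/3)


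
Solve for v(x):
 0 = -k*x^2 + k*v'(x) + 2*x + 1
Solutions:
 v(x) = C1 + x^3/3 - x^2/k - x/k


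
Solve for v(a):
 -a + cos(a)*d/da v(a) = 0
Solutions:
 v(a) = C1 + Integral(a/cos(a), a)


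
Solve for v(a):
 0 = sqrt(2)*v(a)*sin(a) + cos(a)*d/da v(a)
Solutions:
 v(a) = C1*cos(a)^(sqrt(2))


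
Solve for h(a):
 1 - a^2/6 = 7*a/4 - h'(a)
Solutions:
 h(a) = C1 + a^3/18 + 7*a^2/8 - a


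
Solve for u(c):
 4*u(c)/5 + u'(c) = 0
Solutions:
 u(c) = C1*exp(-4*c/5)


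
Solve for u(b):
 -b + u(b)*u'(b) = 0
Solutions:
 u(b) = -sqrt(C1 + b^2)
 u(b) = sqrt(C1 + b^2)


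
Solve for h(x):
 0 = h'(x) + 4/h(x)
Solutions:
 h(x) = -sqrt(C1 - 8*x)
 h(x) = sqrt(C1 - 8*x)


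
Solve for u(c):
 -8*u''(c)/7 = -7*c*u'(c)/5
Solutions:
 u(c) = C1 + C2*erfi(7*sqrt(5)*c/20)


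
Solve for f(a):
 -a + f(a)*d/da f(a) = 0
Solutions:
 f(a) = -sqrt(C1 + a^2)
 f(a) = sqrt(C1 + a^2)


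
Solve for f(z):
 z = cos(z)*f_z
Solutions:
 f(z) = C1 + Integral(z/cos(z), z)


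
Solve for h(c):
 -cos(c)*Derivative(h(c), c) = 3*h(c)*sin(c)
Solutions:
 h(c) = C1*cos(c)^3


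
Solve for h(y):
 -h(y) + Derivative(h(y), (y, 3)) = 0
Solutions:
 h(y) = C3*exp(y) + (C1*sin(sqrt(3)*y/2) + C2*cos(sqrt(3)*y/2))*exp(-y/2)


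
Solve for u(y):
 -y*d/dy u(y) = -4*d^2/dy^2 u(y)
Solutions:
 u(y) = C1 + C2*erfi(sqrt(2)*y/4)


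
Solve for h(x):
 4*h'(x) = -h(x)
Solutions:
 h(x) = C1*exp(-x/4)


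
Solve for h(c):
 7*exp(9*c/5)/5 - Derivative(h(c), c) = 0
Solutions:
 h(c) = C1 + 7*exp(9*c/5)/9


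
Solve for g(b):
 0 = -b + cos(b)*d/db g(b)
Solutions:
 g(b) = C1 + Integral(b/cos(b), b)


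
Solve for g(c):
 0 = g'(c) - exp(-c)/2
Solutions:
 g(c) = C1 - exp(-c)/2


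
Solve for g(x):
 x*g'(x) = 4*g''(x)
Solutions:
 g(x) = C1 + C2*erfi(sqrt(2)*x/4)


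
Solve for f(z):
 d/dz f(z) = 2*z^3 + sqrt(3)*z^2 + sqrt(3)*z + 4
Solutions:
 f(z) = C1 + z^4/2 + sqrt(3)*z^3/3 + sqrt(3)*z^2/2 + 4*z


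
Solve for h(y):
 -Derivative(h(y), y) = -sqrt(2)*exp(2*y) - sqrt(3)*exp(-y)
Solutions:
 h(y) = C1 + sqrt(2)*exp(2*y)/2 - sqrt(3)*exp(-y)


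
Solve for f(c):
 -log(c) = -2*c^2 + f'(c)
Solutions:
 f(c) = C1 + 2*c^3/3 - c*log(c) + c


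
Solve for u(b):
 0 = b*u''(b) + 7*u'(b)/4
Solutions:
 u(b) = C1 + C2/b^(3/4)


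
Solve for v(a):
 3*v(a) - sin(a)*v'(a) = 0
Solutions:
 v(a) = C1*(cos(a) - 1)^(3/2)/(cos(a) + 1)^(3/2)


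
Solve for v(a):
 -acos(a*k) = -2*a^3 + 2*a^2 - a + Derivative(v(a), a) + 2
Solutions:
 v(a) = C1 + a^4/2 - 2*a^3/3 + a^2/2 - 2*a - Piecewise((a*acos(a*k) - sqrt(-a^2*k^2 + 1)/k, Ne(k, 0)), (pi*a/2, True))


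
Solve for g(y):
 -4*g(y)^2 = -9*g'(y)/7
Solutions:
 g(y) = -9/(C1 + 28*y)


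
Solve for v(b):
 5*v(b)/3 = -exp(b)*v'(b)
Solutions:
 v(b) = C1*exp(5*exp(-b)/3)


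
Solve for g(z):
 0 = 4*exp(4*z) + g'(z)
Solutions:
 g(z) = C1 - exp(4*z)


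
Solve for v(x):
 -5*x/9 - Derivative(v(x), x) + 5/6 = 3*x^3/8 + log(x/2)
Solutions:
 v(x) = C1 - 3*x^4/32 - 5*x^2/18 - x*log(x) + x*log(2) + 11*x/6


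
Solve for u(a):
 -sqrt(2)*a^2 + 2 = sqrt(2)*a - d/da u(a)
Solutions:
 u(a) = C1 + sqrt(2)*a^3/3 + sqrt(2)*a^2/2 - 2*a


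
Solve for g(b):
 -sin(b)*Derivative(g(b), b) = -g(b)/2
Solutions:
 g(b) = C1*(cos(b) - 1)^(1/4)/(cos(b) + 1)^(1/4)


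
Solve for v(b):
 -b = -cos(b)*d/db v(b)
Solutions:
 v(b) = C1 + Integral(b/cos(b), b)


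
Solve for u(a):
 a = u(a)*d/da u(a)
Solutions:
 u(a) = -sqrt(C1 + a^2)
 u(a) = sqrt(C1 + a^2)


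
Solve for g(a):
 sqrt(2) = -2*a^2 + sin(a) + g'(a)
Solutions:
 g(a) = C1 + 2*a^3/3 + sqrt(2)*a + cos(a)


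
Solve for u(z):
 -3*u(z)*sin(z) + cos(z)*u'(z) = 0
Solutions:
 u(z) = C1/cos(z)^3


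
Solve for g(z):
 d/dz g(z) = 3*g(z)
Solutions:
 g(z) = C1*exp(3*z)


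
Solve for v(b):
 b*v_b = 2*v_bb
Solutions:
 v(b) = C1 + C2*erfi(b/2)


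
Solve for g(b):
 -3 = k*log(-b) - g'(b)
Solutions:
 g(b) = C1 + b*k*log(-b) + b*(3 - k)


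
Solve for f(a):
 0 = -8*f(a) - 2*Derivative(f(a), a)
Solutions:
 f(a) = C1*exp(-4*a)


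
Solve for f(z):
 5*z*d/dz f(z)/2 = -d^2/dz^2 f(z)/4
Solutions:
 f(z) = C1 + C2*erf(sqrt(5)*z)


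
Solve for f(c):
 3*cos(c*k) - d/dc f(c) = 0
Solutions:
 f(c) = C1 + 3*sin(c*k)/k


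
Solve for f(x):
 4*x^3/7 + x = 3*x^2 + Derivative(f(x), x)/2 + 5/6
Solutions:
 f(x) = C1 + 2*x^4/7 - 2*x^3 + x^2 - 5*x/3


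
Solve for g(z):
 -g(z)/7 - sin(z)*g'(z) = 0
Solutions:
 g(z) = C1*(cos(z) + 1)^(1/14)/(cos(z) - 1)^(1/14)


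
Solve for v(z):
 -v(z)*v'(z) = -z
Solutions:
 v(z) = -sqrt(C1 + z^2)
 v(z) = sqrt(C1 + z^2)


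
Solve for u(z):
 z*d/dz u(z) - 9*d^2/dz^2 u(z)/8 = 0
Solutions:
 u(z) = C1 + C2*erfi(2*z/3)


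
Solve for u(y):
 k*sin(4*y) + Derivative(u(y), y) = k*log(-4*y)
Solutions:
 u(y) = C1 + k*(y*log(-y) - y + 2*y*log(2) + cos(4*y)/4)


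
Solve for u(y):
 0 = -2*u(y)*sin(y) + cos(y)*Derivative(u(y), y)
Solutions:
 u(y) = C1/cos(y)^2


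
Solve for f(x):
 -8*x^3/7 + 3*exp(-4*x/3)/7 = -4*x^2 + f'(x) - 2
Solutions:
 f(x) = C1 - 2*x^4/7 + 4*x^3/3 + 2*x - 9*exp(-4*x/3)/28


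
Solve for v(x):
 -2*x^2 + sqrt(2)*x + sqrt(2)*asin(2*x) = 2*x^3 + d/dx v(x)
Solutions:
 v(x) = C1 - x^4/2 - 2*x^3/3 + sqrt(2)*x^2/2 + sqrt(2)*(x*asin(2*x) + sqrt(1 - 4*x^2)/2)


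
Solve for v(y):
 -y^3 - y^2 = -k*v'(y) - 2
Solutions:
 v(y) = C1 + y^4/(4*k) + y^3/(3*k) - 2*y/k


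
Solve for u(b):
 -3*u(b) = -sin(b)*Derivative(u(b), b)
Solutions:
 u(b) = C1*(cos(b) - 1)^(3/2)/(cos(b) + 1)^(3/2)


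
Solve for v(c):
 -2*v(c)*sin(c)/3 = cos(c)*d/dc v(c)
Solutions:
 v(c) = C1*cos(c)^(2/3)


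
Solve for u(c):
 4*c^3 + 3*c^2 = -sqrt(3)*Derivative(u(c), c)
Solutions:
 u(c) = C1 - sqrt(3)*c^4/3 - sqrt(3)*c^3/3


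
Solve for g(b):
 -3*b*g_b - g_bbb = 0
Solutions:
 g(b) = C1 + Integral(C2*airyai(-3^(1/3)*b) + C3*airybi(-3^(1/3)*b), b)


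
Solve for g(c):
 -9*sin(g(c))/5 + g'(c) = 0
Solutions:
 -9*c/5 + log(cos(g(c)) - 1)/2 - log(cos(g(c)) + 1)/2 = C1


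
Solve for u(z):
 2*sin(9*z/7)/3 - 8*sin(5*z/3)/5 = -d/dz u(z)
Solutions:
 u(z) = C1 + 14*cos(9*z/7)/27 - 24*cos(5*z/3)/25


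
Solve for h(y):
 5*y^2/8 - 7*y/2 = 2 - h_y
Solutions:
 h(y) = C1 - 5*y^3/24 + 7*y^2/4 + 2*y


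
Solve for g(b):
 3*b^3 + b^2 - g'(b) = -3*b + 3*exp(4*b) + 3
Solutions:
 g(b) = C1 + 3*b^4/4 + b^3/3 + 3*b^2/2 - 3*b - 3*exp(4*b)/4


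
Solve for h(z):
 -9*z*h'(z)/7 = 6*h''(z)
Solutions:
 h(z) = C1 + C2*erf(sqrt(21)*z/14)


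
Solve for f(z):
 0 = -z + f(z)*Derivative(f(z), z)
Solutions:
 f(z) = -sqrt(C1 + z^2)
 f(z) = sqrt(C1 + z^2)


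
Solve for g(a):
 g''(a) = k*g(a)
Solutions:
 g(a) = C1*exp(-a*sqrt(k)) + C2*exp(a*sqrt(k))


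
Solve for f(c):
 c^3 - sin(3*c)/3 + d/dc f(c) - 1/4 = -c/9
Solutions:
 f(c) = C1 - c^4/4 - c^2/18 + c/4 - cos(3*c)/9


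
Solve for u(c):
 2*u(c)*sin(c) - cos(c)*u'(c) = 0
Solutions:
 u(c) = C1/cos(c)^2


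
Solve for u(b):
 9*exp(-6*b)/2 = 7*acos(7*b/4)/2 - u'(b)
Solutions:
 u(b) = C1 + 7*b*acos(7*b/4)/2 - sqrt(16 - 49*b^2)/2 + 3*exp(-6*b)/4


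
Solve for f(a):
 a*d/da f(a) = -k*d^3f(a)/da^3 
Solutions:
 f(a) = C1 + Integral(C2*airyai(a*(-1/k)^(1/3)) + C3*airybi(a*(-1/k)^(1/3)), a)


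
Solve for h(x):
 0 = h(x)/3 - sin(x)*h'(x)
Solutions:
 h(x) = C1*(cos(x) - 1)^(1/6)/(cos(x) + 1)^(1/6)


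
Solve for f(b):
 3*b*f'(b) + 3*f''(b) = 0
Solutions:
 f(b) = C1 + C2*erf(sqrt(2)*b/2)


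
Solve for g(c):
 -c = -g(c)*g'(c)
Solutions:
 g(c) = -sqrt(C1 + c^2)
 g(c) = sqrt(C1 + c^2)


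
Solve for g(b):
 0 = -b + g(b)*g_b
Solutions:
 g(b) = -sqrt(C1 + b^2)
 g(b) = sqrt(C1 + b^2)


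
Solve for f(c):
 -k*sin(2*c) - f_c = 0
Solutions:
 f(c) = C1 + k*cos(2*c)/2


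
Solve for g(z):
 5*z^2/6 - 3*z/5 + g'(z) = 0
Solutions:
 g(z) = C1 - 5*z^3/18 + 3*z^2/10


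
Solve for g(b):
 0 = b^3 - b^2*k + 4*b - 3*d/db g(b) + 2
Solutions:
 g(b) = C1 + b^4/12 - b^3*k/9 + 2*b^2/3 + 2*b/3


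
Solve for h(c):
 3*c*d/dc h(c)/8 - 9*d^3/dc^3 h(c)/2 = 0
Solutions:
 h(c) = C1 + Integral(C2*airyai(18^(1/3)*c/6) + C3*airybi(18^(1/3)*c/6), c)


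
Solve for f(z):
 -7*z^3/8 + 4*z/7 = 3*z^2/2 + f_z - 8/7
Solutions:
 f(z) = C1 - 7*z^4/32 - z^3/2 + 2*z^2/7 + 8*z/7


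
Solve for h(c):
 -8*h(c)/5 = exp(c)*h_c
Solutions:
 h(c) = C1*exp(8*exp(-c)/5)


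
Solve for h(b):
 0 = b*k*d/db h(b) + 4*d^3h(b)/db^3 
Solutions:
 h(b) = C1 + Integral(C2*airyai(2^(1/3)*b*(-k)^(1/3)/2) + C3*airybi(2^(1/3)*b*(-k)^(1/3)/2), b)


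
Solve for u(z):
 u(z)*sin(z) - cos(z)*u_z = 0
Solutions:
 u(z) = C1/cos(z)


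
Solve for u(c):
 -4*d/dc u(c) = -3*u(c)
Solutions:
 u(c) = C1*exp(3*c/4)


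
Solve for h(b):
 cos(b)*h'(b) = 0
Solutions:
 h(b) = C1


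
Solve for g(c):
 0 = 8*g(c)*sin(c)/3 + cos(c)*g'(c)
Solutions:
 g(c) = C1*cos(c)^(8/3)


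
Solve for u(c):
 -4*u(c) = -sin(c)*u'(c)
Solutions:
 u(c) = C1*(cos(c)^2 - 2*cos(c) + 1)/(cos(c)^2 + 2*cos(c) + 1)


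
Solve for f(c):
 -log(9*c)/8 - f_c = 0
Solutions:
 f(c) = C1 - c*log(c)/8 - c*log(3)/4 + c/8


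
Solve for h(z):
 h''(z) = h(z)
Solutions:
 h(z) = C1*exp(-z) + C2*exp(z)


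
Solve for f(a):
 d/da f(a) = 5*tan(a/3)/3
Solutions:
 f(a) = C1 - 5*log(cos(a/3))


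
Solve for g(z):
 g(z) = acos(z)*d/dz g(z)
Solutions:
 g(z) = C1*exp(Integral(1/acos(z), z))


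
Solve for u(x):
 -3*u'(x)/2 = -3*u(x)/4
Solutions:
 u(x) = C1*exp(x/2)


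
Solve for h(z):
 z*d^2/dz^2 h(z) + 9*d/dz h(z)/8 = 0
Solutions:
 h(z) = C1 + C2/z^(1/8)


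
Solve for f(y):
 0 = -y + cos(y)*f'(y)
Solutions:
 f(y) = C1 + Integral(y/cos(y), y)


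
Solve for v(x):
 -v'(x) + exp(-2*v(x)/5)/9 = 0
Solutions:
 v(x) = 5*log(-sqrt(C1 + x)) - 5*log(15) + 5*log(10)/2
 v(x) = 5*log(C1 + x)/2 - 5*log(15) + 5*log(10)/2


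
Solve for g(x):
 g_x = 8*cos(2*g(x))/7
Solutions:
 -8*x/7 - log(sin(2*g(x)) - 1)/4 + log(sin(2*g(x)) + 1)/4 = C1


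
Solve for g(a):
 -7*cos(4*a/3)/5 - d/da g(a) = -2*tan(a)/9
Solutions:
 g(a) = C1 - 2*log(cos(a))/9 - 21*sin(4*a/3)/20


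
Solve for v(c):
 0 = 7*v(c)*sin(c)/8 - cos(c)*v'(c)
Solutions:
 v(c) = C1/cos(c)^(7/8)


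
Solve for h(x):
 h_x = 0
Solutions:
 h(x) = C1


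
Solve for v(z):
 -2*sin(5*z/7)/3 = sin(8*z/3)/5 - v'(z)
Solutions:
 v(z) = C1 - 14*cos(5*z/7)/15 - 3*cos(8*z/3)/40


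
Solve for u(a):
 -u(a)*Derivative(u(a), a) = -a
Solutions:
 u(a) = -sqrt(C1 + a^2)
 u(a) = sqrt(C1 + a^2)


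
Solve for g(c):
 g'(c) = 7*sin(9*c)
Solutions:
 g(c) = C1 - 7*cos(9*c)/9


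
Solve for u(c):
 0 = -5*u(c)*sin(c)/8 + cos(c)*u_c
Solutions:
 u(c) = C1/cos(c)^(5/8)


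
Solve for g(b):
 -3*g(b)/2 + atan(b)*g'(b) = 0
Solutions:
 g(b) = C1*exp(3*Integral(1/atan(b), b)/2)


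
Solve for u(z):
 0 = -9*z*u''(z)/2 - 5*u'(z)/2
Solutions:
 u(z) = C1 + C2*z^(4/9)


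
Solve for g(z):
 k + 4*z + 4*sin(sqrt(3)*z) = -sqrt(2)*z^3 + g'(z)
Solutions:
 g(z) = C1 + k*z + sqrt(2)*z^4/4 + 2*z^2 - 4*sqrt(3)*cos(sqrt(3)*z)/3


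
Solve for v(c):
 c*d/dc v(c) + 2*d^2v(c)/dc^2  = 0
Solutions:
 v(c) = C1 + C2*erf(c/2)


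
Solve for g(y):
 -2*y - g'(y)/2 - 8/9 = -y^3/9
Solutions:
 g(y) = C1 + y^4/18 - 2*y^2 - 16*y/9


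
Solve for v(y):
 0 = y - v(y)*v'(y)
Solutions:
 v(y) = -sqrt(C1 + y^2)
 v(y) = sqrt(C1 + y^2)


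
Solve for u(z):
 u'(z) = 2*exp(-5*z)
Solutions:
 u(z) = C1 - 2*exp(-5*z)/5


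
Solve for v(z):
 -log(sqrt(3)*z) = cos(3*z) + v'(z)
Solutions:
 v(z) = C1 - z*log(z) - z*log(3)/2 + z - sin(3*z)/3


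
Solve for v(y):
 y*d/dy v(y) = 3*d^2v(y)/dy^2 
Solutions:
 v(y) = C1 + C2*erfi(sqrt(6)*y/6)


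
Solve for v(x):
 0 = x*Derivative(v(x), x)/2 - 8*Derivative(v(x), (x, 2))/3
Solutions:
 v(x) = C1 + C2*erfi(sqrt(6)*x/8)


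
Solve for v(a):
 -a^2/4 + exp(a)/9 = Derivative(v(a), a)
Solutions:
 v(a) = C1 - a^3/12 + exp(a)/9


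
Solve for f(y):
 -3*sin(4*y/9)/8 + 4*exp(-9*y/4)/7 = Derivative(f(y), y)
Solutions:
 f(y) = C1 + 27*cos(4*y/9)/32 - 16*exp(-9*y/4)/63


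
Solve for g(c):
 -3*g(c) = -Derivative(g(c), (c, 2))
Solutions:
 g(c) = C1*exp(-sqrt(3)*c) + C2*exp(sqrt(3)*c)


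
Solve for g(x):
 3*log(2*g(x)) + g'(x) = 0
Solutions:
 Integral(1/(log(_y) + log(2)), (_y, g(x)))/3 = C1 - x


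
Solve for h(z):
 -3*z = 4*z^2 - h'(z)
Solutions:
 h(z) = C1 + 4*z^3/3 + 3*z^2/2


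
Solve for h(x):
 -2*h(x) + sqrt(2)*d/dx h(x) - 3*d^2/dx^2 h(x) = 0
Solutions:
 h(x) = (C1*sin(sqrt(22)*x/6) + C2*cos(sqrt(22)*x/6))*exp(sqrt(2)*x/6)


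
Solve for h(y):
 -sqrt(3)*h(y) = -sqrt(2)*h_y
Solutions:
 h(y) = C1*exp(sqrt(6)*y/2)


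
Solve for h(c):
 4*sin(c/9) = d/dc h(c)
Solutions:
 h(c) = C1 - 36*cos(c/9)


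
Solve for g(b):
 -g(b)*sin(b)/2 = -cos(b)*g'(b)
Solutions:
 g(b) = C1/sqrt(cos(b))


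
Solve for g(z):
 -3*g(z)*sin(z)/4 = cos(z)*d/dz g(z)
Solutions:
 g(z) = C1*cos(z)^(3/4)


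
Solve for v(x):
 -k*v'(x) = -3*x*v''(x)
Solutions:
 v(x) = C1 + x^(re(k)/3 + 1)*(C2*sin(log(x)*Abs(im(k))/3) + C3*cos(log(x)*im(k)/3))


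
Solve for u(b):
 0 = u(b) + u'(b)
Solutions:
 u(b) = C1*exp(-b)


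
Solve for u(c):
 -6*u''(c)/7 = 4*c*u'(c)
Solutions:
 u(c) = C1 + C2*erf(sqrt(21)*c/3)


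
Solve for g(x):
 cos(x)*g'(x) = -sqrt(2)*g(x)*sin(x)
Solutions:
 g(x) = C1*cos(x)^(sqrt(2))


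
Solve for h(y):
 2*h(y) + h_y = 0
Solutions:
 h(y) = C1*exp(-2*y)


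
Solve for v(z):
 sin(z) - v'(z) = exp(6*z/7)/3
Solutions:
 v(z) = C1 - 7*exp(6*z/7)/18 - cos(z)


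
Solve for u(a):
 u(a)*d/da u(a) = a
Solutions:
 u(a) = -sqrt(C1 + a^2)
 u(a) = sqrt(C1 + a^2)


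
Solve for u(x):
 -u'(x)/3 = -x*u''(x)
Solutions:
 u(x) = C1 + C2*x^(4/3)


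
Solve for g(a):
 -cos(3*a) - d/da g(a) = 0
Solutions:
 g(a) = C1 - sin(3*a)/3


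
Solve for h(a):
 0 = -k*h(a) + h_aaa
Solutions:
 h(a) = C1*exp(a*k^(1/3)) + C2*exp(a*k^(1/3)*(-1 + sqrt(3)*I)/2) + C3*exp(-a*k^(1/3)*(1 + sqrt(3)*I)/2)


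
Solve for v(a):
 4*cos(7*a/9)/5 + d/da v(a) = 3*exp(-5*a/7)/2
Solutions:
 v(a) = C1 - 36*sin(7*a/9)/35 - 21*exp(-5*a/7)/10


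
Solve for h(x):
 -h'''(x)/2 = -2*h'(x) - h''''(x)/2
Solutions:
 h(x) = C1 + C2*exp(x*((6*sqrt(78) + 53)^(-1/3) + 2 + (6*sqrt(78) + 53)^(1/3))/6)*sin(sqrt(3)*x*(-(6*sqrt(78) + 53)^(1/3) + (6*sqrt(78) + 53)^(-1/3))/6) + C3*exp(x*((6*sqrt(78) + 53)^(-1/3) + 2 + (6*sqrt(78) + 53)^(1/3))/6)*cos(sqrt(3)*x*(-(6*sqrt(78) + 53)^(1/3) + (6*sqrt(78) + 53)^(-1/3))/6) + C4*exp(x*(-(6*sqrt(78) + 53)^(1/3) - 1/(6*sqrt(78) + 53)^(1/3) + 1)/3)


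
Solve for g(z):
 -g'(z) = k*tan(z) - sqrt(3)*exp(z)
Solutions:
 g(z) = C1 + k*log(cos(z)) + sqrt(3)*exp(z)


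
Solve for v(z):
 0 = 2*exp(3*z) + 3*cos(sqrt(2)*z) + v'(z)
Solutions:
 v(z) = C1 - 2*exp(3*z)/3 - 3*sqrt(2)*sin(sqrt(2)*z)/2


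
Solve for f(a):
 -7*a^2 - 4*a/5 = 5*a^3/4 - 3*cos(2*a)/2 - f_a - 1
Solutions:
 f(a) = C1 + 5*a^4/16 + 7*a^3/3 + 2*a^2/5 - a - 3*sin(a)*cos(a)/2


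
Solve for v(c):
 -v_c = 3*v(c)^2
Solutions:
 v(c) = 1/(C1 + 3*c)


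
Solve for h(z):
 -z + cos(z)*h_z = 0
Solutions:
 h(z) = C1 + Integral(z/cos(z), z)


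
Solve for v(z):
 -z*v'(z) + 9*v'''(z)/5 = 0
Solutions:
 v(z) = C1 + Integral(C2*airyai(15^(1/3)*z/3) + C3*airybi(15^(1/3)*z/3), z)


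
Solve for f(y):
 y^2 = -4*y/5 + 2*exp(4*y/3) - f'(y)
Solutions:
 f(y) = C1 - y^3/3 - 2*y^2/5 + 3*exp(4*y/3)/2


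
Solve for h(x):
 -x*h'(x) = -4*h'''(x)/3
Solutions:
 h(x) = C1 + Integral(C2*airyai(6^(1/3)*x/2) + C3*airybi(6^(1/3)*x/2), x)


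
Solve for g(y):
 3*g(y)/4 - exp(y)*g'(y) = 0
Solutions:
 g(y) = C1*exp(-3*exp(-y)/4)


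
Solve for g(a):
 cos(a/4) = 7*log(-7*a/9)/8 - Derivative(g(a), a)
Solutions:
 g(a) = C1 + 7*a*log(-a)/8 - 7*a*log(3)/4 - 7*a/8 + 7*a*log(7)/8 - 4*sin(a/4)


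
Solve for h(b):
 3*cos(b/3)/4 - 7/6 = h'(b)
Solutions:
 h(b) = C1 - 7*b/6 + 9*sin(b/3)/4


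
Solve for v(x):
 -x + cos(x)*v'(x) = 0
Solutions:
 v(x) = C1 + Integral(x/cos(x), x)


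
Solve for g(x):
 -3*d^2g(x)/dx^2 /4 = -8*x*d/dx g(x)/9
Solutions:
 g(x) = C1 + C2*erfi(4*sqrt(3)*x/9)


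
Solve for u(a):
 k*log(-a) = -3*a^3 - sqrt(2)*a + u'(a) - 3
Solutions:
 u(a) = C1 + 3*a^4/4 + sqrt(2)*a^2/2 + a*k*log(-a) + a*(3 - k)


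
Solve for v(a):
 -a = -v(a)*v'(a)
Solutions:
 v(a) = -sqrt(C1 + a^2)
 v(a) = sqrt(C1 + a^2)


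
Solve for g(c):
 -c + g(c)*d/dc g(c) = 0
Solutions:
 g(c) = -sqrt(C1 + c^2)
 g(c) = sqrt(C1 + c^2)


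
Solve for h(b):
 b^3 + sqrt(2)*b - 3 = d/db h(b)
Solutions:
 h(b) = C1 + b^4/4 + sqrt(2)*b^2/2 - 3*b


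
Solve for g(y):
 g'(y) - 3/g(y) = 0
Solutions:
 g(y) = -sqrt(C1 + 6*y)
 g(y) = sqrt(C1 + 6*y)


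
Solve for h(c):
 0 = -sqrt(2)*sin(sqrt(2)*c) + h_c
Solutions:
 h(c) = C1 - cos(sqrt(2)*c)


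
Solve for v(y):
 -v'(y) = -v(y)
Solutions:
 v(y) = C1*exp(y)


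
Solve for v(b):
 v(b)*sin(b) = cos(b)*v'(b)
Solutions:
 v(b) = C1/cos(b)


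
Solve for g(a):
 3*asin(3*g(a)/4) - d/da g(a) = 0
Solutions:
 Integral(1/asin(3*_y/4), (_y, g(a))) = C1 + 3*a


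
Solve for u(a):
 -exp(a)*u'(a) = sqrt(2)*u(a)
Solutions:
 u(a) = C1*exp(sqrt(2)*exp(-a))


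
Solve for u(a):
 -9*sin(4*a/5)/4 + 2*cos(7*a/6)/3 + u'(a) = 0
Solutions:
 u(a) = C1 - 4*sin(7*a/6)/7 - 45*cos(4*a/5)/16


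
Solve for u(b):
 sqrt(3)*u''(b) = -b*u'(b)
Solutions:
 u(b) = C1 + C2*erf(sqrt(2)*3^(3/4)*b/6)


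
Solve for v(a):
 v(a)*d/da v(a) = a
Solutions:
 v(a) = -sqrt(C1 + a^2)
 v(a) = sqrt(C1 + a^2)


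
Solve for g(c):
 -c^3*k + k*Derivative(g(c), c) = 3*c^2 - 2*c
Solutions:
 g(c) = C1 + c^4/4 + c^3/k - c^2/k


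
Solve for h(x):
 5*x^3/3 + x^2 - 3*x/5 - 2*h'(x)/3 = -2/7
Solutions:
 h(x) = C1 + 5*x^4/8 + x^3/2 - 9*x^2/20 + 3*x/7


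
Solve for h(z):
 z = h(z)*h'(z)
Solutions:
 h(z) = -sqrt(C1 + z^2)
 h(z) = sqrt(C1 + z^2)
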